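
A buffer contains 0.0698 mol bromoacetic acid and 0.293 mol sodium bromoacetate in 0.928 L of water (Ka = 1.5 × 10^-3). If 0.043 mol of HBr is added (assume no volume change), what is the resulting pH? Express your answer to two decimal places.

After neutralization: n(BrCH2COOH) = 0.113 mol, n(BrCH2COO-) = 0.25 mol.
pKa = −log(1.5 × 10^-3) = 2.824
Henderson–Hasselbalch with mole ratio 0.25/0.113: pH = 2.824 + (+0.345)

pH = 3.17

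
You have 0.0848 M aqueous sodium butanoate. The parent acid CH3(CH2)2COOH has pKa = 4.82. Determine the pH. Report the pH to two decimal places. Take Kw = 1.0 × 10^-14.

CH3(CH2)2COO- is the conjugate base of the weak acid CH3(CH2)2COOH.
Ka = 10^(−4.82) = 1.51 × 10^-5
Kb = Kw/Ka = 1.0×10^-14 / 1.51 × 10^-5 = 6.62 × 10^-10
Kb = [OH-]²/(0.0848 − [OH-]) = 6.62 × 10^-10
Neglecting [OH-] in the denominator: [OH-] = √(6.62 × 10^-10 × 0.0848) = 7.49 × 10^-6 M
Check: 0.0088% ionized — well under 5%, approximation valid.
pOH = 5.13, so pH = 14.00 − pOH = 8.87

pH = 8.87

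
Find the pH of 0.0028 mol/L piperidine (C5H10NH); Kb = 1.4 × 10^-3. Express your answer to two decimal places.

pH = 11.15

C5H10NH + H2O ⇌ C5H10NH2+ + OH-
From the ICE table, Kb = [OH-]²/(0.0028 − [OH-]) = 1.4 × 10^-3.
[OH-] is not negligible relative to C₀; solve [OH-]² + 0.0014·[OH-] − 3.92e-06 = 0.
[OH-] = [−0.0014 + √(0.0014² + 1.57e-05)]/2 = 1.40 × 10^-3 M
pOH = −log(1.40 × 10^-3) = 2.85; pH = 14.00 − 2.85 = 11.15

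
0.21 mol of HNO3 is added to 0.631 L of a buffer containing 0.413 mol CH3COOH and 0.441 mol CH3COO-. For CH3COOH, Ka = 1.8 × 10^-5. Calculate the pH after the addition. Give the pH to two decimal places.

pH = 4.31

Added H+ converts CH3COO- to CH3COOH: CH3COOH → 0.623 mol, CH3COO- → 0.231 mol.
pKa = −log(1.8 × 10^-5) = 4.745
pH = pKa + log(n_CH3COO-/n_CH3COOH) = 4.745 + log(0.231/0.623) = 4.745 + (-0.431)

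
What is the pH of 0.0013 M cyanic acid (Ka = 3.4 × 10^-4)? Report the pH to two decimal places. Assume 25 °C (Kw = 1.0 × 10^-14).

HOCN ⇌ OCN- + H+
Ka = x²/(0.0013 − x) = 3.4 × 10^-4
The 5% rule fails; solving x² + Ka·x − Ka·C₀ = 0 exactly:
x = [−0.00034 + √(0.00034² + 1.77e-06)]/2 = 5.16 × 10^-4 M
pH = −log[H+] = −log(5.16 × 10^-4) = 3.29

pH = 3.29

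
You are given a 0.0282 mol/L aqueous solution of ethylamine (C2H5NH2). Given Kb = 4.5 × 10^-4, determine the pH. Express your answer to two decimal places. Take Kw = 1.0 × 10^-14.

C2H5NH2 + H2O ⇌ C2H5NH3+ + OH-
From the ICE table, Kb = [OH-]²/(0.0282 − [OH-]) = 4.5 × 10^-4.
The 5% rule fails; solving [OH-]² + Kb·[OH-] − Kb·C₀ = 0 exactly:
[OH-] = [−0.00045 + √(0.00045² + 5.08e-05)]/2 = 3.34 × 10^-3 M
pOH = −log(3.34 × 10^-3) = 2.48; pH = 14.00 − 2.48 = 11.52

pH = 11.52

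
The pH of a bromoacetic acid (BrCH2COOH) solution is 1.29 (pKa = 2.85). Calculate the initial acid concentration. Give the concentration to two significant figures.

C₀ = 1.9 M

[H+] = 10^(-1.29) = 5.13 × 10^-2 M = x
Ka = 10^(−2.85) = 1.41 × 10^-3
Ka = x²/(C₀ − x) ⇒ C₀ = x + x²/Ka
C₀ = 5.13 × 10^-2 + (5.13 × 10^-2)²/(1.41 × 10^-3) = 1.92 M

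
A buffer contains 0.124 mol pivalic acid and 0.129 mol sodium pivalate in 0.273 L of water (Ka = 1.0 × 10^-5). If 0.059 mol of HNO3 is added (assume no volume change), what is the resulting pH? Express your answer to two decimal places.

Added H+ converts (CH3)3CCOO- to (CH3)3CCOOH: (CH3)3CCOOH → 0.183 mol, (CH3)3CCOO- → 0.07 mol.
pKa = −log(1.0 × 10^-5) = 5.000
Henderson–Hasselbalch with mole ratio 0.07/0.183: pH = 5.000 + (-0.417)

pH = 4.58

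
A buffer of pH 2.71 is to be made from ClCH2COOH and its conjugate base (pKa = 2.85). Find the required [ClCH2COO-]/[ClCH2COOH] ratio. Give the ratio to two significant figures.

pH = pKa + log(r) ⇒ log(r) = 2.71 − 2.85 = -0.14
r = [ClCH2COO-]/[ClCH2COOH] = 10^(-0.14) = 0.724

ratio = 0.72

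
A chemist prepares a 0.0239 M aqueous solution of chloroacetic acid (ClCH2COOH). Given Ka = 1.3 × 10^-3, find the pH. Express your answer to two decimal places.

ClCH2COOH ⇌ ClCH2COO- + H+
From the ICE table, Ka = [H+]²/(0.0239 − [H+]) = 1.3 × 10^-3.
[H+] is not negligible relative to C₀; solve [H+]² + 0.0013·[H+] − 3.11e-05 = 0.
[H+] = (−Ka + √(Ka² + 4·Ka·C₀))/2 = 4.96 × 10^-3 M
pH = −log[H+] = −log(4.96 × 10^-3) = 2.30

pH = 2.30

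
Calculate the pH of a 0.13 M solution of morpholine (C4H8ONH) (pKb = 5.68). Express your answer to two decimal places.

pH = 10.72

C4H8ONH + H2O ⇌ C4H8ONH2+ + OH-
Kb = 10^(−5.68) = 2.09 × 10^-6
Kb = [OH-]²/(0.13 − [OH-]) = 2.09 × 10^-6
Neglecting [OH-] in the denominator: [OH-] = √(2.09 × 10^-6 × 0.13) = 5.21 × 10^-4 M
([OH-]/C₀ = 0.4% < 5%, so the approximation holds.)
pOH = 3.28, so pH = 14.00 − pOH = 10.72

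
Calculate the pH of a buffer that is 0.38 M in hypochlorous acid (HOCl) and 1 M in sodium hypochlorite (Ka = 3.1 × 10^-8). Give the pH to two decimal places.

pH = 7.93

pKa = −log(3.1 × 10^-8) = 7.509
pH = pKa + log([A⁻]/[HA]) = 7.509 + log(1/0.38)
pH = 7.509 + (+0.420) = 7.93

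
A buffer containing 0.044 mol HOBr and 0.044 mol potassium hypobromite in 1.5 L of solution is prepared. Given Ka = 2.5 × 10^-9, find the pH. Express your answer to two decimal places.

pH = 8.60

pKa = −log(2.5 × 10^-9) = 8.602
Using pH = pKa + log([base]/[acid]) with [base]/[acid] = 0.044/0.044:
pH = 8.602 + (+0.000) = 8.60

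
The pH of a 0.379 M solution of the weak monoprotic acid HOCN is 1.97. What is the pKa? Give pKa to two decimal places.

pKa = 3.51

[H+] = 10^(-1.97) = 1.07 × 10^-2 M
At equilibrium [HA] = 0.379 − 1.07 × 10^-2 = 3.68 × 10^-1 M
Ka = [H+][A-]/[HA] = (1.07 × 10^-2)² / 3.68 × 10^-1 = 3.11 × 10^-4
pKa = -log(3.11 × 10^-4) = 3.51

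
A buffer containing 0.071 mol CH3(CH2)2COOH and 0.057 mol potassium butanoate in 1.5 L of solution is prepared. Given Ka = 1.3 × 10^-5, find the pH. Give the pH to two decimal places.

pH = 4.79

pKa = −log(1.3 × 10^-5) = 4.886
Henderson–Hasselbalch: pH = pKa + log([CH3(CH2)2COO-]/[CH3(CH2)2COOH]) = 4.886 + log(0.057/0.071)
pH = 4.886 + (-0.095) = 4.79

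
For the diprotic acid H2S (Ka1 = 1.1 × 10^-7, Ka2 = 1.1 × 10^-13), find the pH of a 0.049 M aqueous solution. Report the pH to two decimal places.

pH = 4.13

Ka1 ≫ Ka2, so treat the first dissociation as the only significant source of H+.
Ka1 = x²/(0.049 − x) = 1.1 × 10^-7
x ≈ √(1.1 × 10^-7 × 0.049) = 7.34 × 10^-5 M
pH = −log(7.34 × 10^-5) = 4.13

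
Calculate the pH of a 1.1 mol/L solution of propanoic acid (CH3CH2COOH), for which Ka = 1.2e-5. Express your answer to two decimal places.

CH3CH2COOH ⇌ CH3CH2COO- + H+
Ka = x²/(1.1 − x) = 1.2 × 10^-5
Since Ka ≪ C₀, x ≈ √(Ka·C₀) = 3.63 × 10^-3 M.
Check: 0.33% ionized — well under 5%, approximation valid.
pH = −log(3.63 × 10^-3) = 2.44

pH = 2.44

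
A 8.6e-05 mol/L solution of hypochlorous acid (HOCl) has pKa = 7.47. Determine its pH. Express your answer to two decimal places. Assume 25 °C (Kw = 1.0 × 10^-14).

pH = 5.77

HOCl ⇌ OCl- + H+
Ka = 10^(−7.47) = 3.39 × 10^-8
From the ICE table, Ka = x²/(8.6e-05 − x) = 3.39 × 10^-8.
Assume x ≪ 8.6e-05: x ≈ √(3.39 × 10^-8 × 8.6e-05) = 1.71 × 10^-6 M
pH = −log(1.71 × 10^-6) = 5.77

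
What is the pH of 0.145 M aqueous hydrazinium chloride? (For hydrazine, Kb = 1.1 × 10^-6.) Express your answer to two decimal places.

pH = 4.44

N2H5+ is the conjugate acid of the weak base N2H4.
Ka = Kw/Kb = 1.0×10^-14 / 1.1 × 10^-6 = 9.09 × 10^-9
From the ICE table, Ka = [H+]²/(0.145 − [H+]) = 9.09 × 10^-9.
Since Ka ≪ C₀, [H+] ≈ √(Ka·C₀) = 3.63 × 10^-5 M.
Check: 0.025% ionized — well under 5%, approximation valid.
pH = −log[H+] = −log(3.63 × 10^-5) = 4.44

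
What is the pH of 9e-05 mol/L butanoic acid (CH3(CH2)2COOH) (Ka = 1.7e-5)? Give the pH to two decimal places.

CH3(CH2)2COOH ⇌ CH3(CH2)2COO- + H+
Ka = [H+]²/(9e-05 − [H+]) = 1.7 × 10^-5
The 5% rule fails; solving [H+]² + Ka·[H+] − Ka·C₀ = 0 exactly:
[H+] = [−1.7e-05 + √(1.7e-05² + 6.12e-09)]/2 = 3.15 × 10^-5 M
pH = −log(3.15 × 10^-5) = 4.50

pH = 4.50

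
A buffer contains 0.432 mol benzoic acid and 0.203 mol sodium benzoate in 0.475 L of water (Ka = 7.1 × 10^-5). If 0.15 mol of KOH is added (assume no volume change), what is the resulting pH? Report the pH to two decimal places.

pH = 4.25

OH- converts C6H5COOH to C6H5COO-: C6H5COOH → 0.282 mol, C6H5COO- → 0.353 mol.
pKa = −log(7.1 × 10^-5) = 4.149
pH = pKa + log([A⁻]/[HA]) = 4.149 + log(0.353/0.282) = 4.149 +0.098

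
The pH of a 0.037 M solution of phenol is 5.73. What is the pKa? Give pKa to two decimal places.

[H+] = 10^(-5.73) = 1.86 × 10^-6 M
At equilibrium [HA] = 0.037 − 1.86 × 10^-6 = 3.70 × 10^-2 M
Ka = [H+][A-]/[HA] = (1.86 × 10^-6)² / 3.70 × 10^-2 = 9.35 × 10^-11
pKa = -log(9.35 × 10^-11) = 10.03

pKa = 10.03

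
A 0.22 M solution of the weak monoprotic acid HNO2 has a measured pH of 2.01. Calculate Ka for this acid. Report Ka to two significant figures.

[H+] = 10^(-2.01) = 9.77 × 10^-3 M
At equilibrium [HA] = 0.22 − 9.77 × 10^-3 = 2.10 × 10^-1 M
Ka = [H+][A-]/[HA] = (9.77 × 10^-3)² / 2.10 × 10^-1 = 4.5 × 10^-4

Ka = 4.5 × 10^-4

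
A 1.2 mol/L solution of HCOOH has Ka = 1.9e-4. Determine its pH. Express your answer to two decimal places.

pH = 1.82

HCOOH ⇌ HCOO- + H+
From the ICE table, Ka = x²/(1.2 − x) = 1.9 × 10^-4.
Assume x ≪ 1.2: x ≈ √(1.9 × 10^-4 × 1.2) = 1.51 × 10^-2 M
(x/C₀ = 1.3% < 5%, so the approximation holds.)
pH = −log(1.51 × 10^-2) = 1.82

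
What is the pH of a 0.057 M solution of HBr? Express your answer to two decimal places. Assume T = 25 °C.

pH = 1.24

HBr is a strong acid and dissociates completely, so [H+] = 0.057 M.
pH = -log(0.057) = 1.24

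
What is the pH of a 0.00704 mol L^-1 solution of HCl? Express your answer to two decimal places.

HCl is a strong acid and dissociates completely, so [H+] = 0.00704 M.
pH = -log(0.00704) = 2.15

pH = 2.15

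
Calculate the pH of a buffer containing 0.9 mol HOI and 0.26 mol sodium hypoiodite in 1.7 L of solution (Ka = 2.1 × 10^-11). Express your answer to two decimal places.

pKa = −log(2.1 × 10^-11) = 10.678
pH = pKa + log([A⁻]/[HA]) = 10.678 + log(0.26/0.9)
pH = 10.678 + (-0.539) = 10.14

pH = 10.14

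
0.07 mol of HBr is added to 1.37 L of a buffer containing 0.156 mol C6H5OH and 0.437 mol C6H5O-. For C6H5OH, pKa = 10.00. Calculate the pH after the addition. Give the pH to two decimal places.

After neutralization: n(C6H5OH) = 0.226 mol, n(C6H5O-) = 0.367 mol.
pH = pKa + log(n_C6H5O-/n_C6H5OH) = 10.00 + log(0.367/0.226) = 10.00 + (+0.211)

pH = 10.21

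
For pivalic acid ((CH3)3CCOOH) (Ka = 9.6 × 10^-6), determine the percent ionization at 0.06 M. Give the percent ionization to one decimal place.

(CH3)3CCOOH ⇌ (CH3)3CCOO- + H+; let x = [H+] at equilibrium.
x ≈ √(Ka·C₀) = √(9.6 × 10^-6 × 0.06) = 7.59 × 10^-4 M
Fraction ionized = 7.59 × 10^-4 / 0.06 = 0.0126 → 1.3%

1.3%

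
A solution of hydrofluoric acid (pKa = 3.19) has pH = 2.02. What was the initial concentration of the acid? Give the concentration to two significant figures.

C₀ = 1.5 × 10^-1 M

[H+] = 10^(-2.02) = 9.55 × 10^-3 M = x
Ka = 10^(−3.19) = 6.46 × 10^-4
Ka = x²/(C₀ − x) ⇒ C₀ = x + x²/Ka
C₀ = 9.55 × 10^-3 + (9.55 × 10^-3)²/(6.46 × 10^-4) = 1.51 × 10^-1 M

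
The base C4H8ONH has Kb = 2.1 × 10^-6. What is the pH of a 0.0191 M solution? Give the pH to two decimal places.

C4H8ONH + H2O ⇌ C4H8ONH2+ + OH-
Let x = [OH-] at equilibrium. Kb = x²/(0.0191 − x).
Since Kb ≪ C₀, x ≈ √(Kb·C₀) = 2.00 × 10^-4 M.
(x/C₀ = 1% < 5%, so the approximation holds.)
pOH = −log(2.00 × 10^-4) = 3.70; pH = 14.00 − 3.70 = 10.30

pH = 10.30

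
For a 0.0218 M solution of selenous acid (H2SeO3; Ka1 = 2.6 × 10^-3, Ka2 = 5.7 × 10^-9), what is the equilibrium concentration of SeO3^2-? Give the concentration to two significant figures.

5.7 × 10^-9 M

First ionization gives [H+] ≈ [HSeO3-] = 6.34 × 10^-3 M.
Second step: Ka2 = [H+][SeO3^2-]/[HSeO3-] ≈ [SeO3^2-] (since [H+] ≈ [HSeO3-]).
So [SeO3^2-] ≈ Ka2.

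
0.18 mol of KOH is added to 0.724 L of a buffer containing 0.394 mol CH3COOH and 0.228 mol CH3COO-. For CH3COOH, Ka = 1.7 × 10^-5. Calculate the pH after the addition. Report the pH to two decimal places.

pH = 5.05

OH- converts CH3COOH to CH3COO-: CH3COOH → 0.214 mol, CH3COO- → 0.408 mol.
pKa = −log(1.7 × 10^-5) = 4.770
pH = pKa + log([A⁻]/[HA]) = 4.770 + log(0.408/0.214) = 4.770 +0.280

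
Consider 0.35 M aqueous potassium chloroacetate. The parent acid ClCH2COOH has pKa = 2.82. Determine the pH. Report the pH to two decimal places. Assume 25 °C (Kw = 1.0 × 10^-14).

ClCH2COO- is the conjugate base of the weak acid ClCH2COOH.
Ka = 10^(−2.82) = 1.51 × 10^-3
Kb = Kw/Ka = 1.0×10^-14 / 1.51 × 10^-3 = 6.62 × 10^-12
From the ICE table, Kb = [OH-]²/(0.35 − [OH-]) = 6.62 × 10^-12.
Neglecting [OH-] in the denominator: [OH-] = √(6.62 × 10^-12 × 0.35) = 1.52 × 10^-6 M
Check: 0.00043% ionized — well under 5%, approximation valid.
pOH = −log(1.52 × 10^-6) = 5.82; pH = 14.00 − 5.82 = 8.18

pH = 8.18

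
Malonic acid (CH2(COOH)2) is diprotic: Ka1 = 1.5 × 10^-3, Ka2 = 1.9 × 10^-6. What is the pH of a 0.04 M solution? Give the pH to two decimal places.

pH = 2.15

Since Ka1 ≫ Ka2, the first ionization dominates [H+].
Ka1 = x²/(0.04 − x) = 1.5 × 10^-3
Solving the quadratic: x = (−Ka1 + √(Ka1² + 4·Ka1·C₀))/2 = 7.03 × 10^-3 M
pH = −log(7.03 × 10^-3) = 2.15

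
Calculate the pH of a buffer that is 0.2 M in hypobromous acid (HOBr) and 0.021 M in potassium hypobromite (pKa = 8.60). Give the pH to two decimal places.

Henderson–Hasselbalch: pH = pKa + log([OBr-]/[HOBr]) = 8.60 + log(0.021/0.2)
pH = 8.60 + (-0.979) = 7.62

pH = 7.62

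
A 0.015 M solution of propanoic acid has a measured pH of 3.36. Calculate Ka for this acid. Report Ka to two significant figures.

[H+] = 10^(-3.36) = 4.37 × 10^-4 M
At equilibrium [HA] = 0.015 − 4.37 × 10^-4 = 1.46 × 10^-2 M
Ka = [H+][A-]/[HA] = (4.37 × 10^-4)² / 1.46 × 10^-2 = 1.3 × 10^-5

Ka = 1.3 × 10^-5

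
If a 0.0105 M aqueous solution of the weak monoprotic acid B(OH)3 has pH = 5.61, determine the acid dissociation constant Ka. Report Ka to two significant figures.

Ka = 5.7 × 10^-10

[H+] = 10^(-5.61) = 2.45 × 10^-6 M
At equilibrium [HA] = 0.0105 − 2.45 × 10^-6 = 1.05 × 10^-2 M
Ka = [H+][A-]/[HA] = (2.45 × 10^-6)² / 1.05 × 10^-2 = 5.7 × 10^-10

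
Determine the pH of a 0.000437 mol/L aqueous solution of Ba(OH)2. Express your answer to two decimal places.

Ba(OH)2 is a strong base (each formula unit releases 2 OH-); [OH-] = 0.000874 M.
pOH = -log(0.000874) = 3.06
pH = 14.00 - 3.06 = 10.94

pH = 10.94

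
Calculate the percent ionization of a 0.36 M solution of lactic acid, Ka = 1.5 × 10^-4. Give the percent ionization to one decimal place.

CH3CH(OH)COOH ⇌ CH3CH(OH)COO- + H+; let x = [H+] at equilibrium.
x ≈ √(Ka·C₀) = √(1.5 × 10^-4 × 0.36) = 7.35 × 10^-3 M
% ionization = x/C₀ × 100% = 7.35 × 10^-3/0.36 × 100% = 2.0%

2.0%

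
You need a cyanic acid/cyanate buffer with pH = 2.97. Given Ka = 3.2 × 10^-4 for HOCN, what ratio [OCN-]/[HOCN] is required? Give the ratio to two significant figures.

ratio = 0.30

pKa = -log(3.2 × 10^-4) = 3.495
pH = pKa + log(r) ⇒ log(r) = 2.97 − 3.495 = -0.525
r = [OCN-]/[HOCN] = 10^(-0.525) = 0.299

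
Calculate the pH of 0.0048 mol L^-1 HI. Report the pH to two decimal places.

HI is a strong acid and dissociates completely, so [H+] = 0.0048 M.
pH = -log(0.0048) = 2.32

pH = 2.32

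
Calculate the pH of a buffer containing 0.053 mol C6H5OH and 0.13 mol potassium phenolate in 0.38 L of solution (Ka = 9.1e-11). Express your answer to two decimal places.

pH = 10.43

pKa = −log(9.1 × 10^-11) = 10.041
Using pH = pKa + log([base]/[acid]) with [base]/[acid] = 0.13/0.053:
pH = 10.041 + (+0.390) = 10.43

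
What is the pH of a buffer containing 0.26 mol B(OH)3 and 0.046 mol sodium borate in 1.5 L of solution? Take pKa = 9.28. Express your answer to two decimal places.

Henderson–Hasselbalch: pH = pKa + log([B(OH)4-]/[B(OH)3]) = 9.28 + log(0.046/0.26)
pH = 9.28 + (-0.752) = 8.53

pH = 8.53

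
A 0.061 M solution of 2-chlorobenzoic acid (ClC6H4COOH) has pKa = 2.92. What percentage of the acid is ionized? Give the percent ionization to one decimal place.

ClC6H4COOH ⇌ ClC6H4COO- + H+; let x = [H+] at equilibrium.
Ka = 10^(−2.92) = 1.20 × 10^-3
Ka = x²/(C₀ − x); solving the quadratic gives x = 7.98 × 10^-3 M.
Fraction ionized = 7.98 × 10^-3 / 0.061 = 0.1308 → 13.1%

13.1%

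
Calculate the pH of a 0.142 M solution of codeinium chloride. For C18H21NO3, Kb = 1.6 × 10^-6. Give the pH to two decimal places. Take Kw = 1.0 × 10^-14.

C18H22NO3+ is the conjugate acid of the weak base C18H21NO3.
Ka = Kw/Kb = 1.0×10^-14 / 1.6 × 10^-6 = 6.25 × 10^-9
From the ICE table, Ka = [H+]²/(0.142 − [H+]) = 6.25 × 10^-9.
Since Ka ≪ C₀, [H+] ≈ √(Ka·C₀) = 2.98 × 10^-5 M.
Check: 0.021% ionized — well under 5%, approximation valid.
pH = −log[H+] = −log(2.98 × 10^-5) = 4.53

pH = 4.53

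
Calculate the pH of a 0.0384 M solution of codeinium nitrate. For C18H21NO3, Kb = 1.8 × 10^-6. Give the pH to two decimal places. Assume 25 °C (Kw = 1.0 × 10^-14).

C18H22NO3+ is the conjugate acid of the weak base C18H21NO3.
Ka = Kw/Kb = 1.0×10^-14 / 1.8 × 10^-6 = 5.56 × 10^-9
Ka = [H+]²/(0.0384 − [H+]) = 5.56 × 10^-9
Neglecting [H+] in the denominator: [H+] = √(5.56 × 10^-9 × 0.0384) = 1.46 × 10^-5 M
([H+]/C₀ = 0.038% < 5%, so the approximation holds.)
pH = −log[H+] = −log(1.46 × 10^-5) = 4.84

pH = 4.84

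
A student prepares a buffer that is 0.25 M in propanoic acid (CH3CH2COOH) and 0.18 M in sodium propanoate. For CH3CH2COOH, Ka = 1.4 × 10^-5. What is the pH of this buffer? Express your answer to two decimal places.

pH = 4.71

pKa = −log(1.4 × 10^-5) = 4.854
Henderson–Hasselbalch: pH = pKa + log([CH3CH2COO-]/[CH3CH2COOH]) = 4.854 + log(0.18/0.25)
pH = 4.854 + (-0.143) = 4.71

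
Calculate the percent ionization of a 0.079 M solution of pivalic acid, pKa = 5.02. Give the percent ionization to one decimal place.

(CH3)3CCOOH ⇌ (CH3)3CCOO- + H+; let x = [H+] at equilibrium.
Ka = 10^(−5.02) = 9.55 × 10^-6
x ≈ √(Ka·C₀) = √(9.55 × 10^-6 × 0.079) = 8.69 × 10^-4 M
% ionization = x/C₀ × 100% = 8.69 × 10^-4/0.079 × 100% = 1.1%

1.1%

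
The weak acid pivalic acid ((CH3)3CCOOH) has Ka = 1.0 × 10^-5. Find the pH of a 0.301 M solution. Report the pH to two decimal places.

(CH3)3CCOOH ⇌ (CH3)3CCOO- + H+
Let x = [H+] at equilibrium. Ka = x²/(0.301 − x).
Since Ka ≪ C₀, x ≈ √(Ka·C₀) = 1.73 × 10^-3 M.
pH = −log(1.73 × 10^-3) = 2.76

pH = 2.76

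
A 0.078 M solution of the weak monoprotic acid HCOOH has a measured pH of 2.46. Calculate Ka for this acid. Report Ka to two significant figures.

Ka = 1.6 × 10^-4

[H+] = 10^(-2.46) = 3.47 × 10^-3 M
At equilibrium [HA] = 0.078 − 3.47 × 10^-3 = 7.45 × 10^-2 M
Ka = [H+][A-]/[HA] = (3.47 × 10^-3)² / 7.45 × 10^-2 = 1.6 × 10^-4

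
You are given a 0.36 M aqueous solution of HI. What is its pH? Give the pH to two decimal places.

HI is a strong acid and dissociates completely, so [H+] = 0.36 M.
pH = -log(0.36) = 0.44

pH = 0.44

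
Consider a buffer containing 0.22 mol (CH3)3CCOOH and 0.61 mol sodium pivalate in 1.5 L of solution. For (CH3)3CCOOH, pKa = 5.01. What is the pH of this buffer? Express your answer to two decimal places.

pH = 5.45

pH = pKa + log([A⁻]/[HA]) = 5.01 + log(0.61/0.22)
pH = 5.01 + (+0.443) = 5.45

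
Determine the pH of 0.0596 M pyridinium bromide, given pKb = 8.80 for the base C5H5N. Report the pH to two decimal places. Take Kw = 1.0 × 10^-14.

pH = 3.21

C5H5NH+ is the conjugate acid of the weak base C5H5N.
Kb = 10^(−8.80) = 1.58 × 10^-9
Ka = Kw/Kb = 1.0×10^-14 / 1.58 × 10^-9 = 6.33 × 10^-6
From the ICE table, Ka = [H+]²/(0.0596 − [H+]) = 6.33 × 10^-6.
Neglecting [H+] in the denominator: [H+] = √(6.33 × 10^-6 × 0.0596) = 6.14 × 10^-4 M
Check: 1% ionized — well under 5%, approximation valid.
pH = −log[H+] = −log(6.14 × 10^-4) = 3.21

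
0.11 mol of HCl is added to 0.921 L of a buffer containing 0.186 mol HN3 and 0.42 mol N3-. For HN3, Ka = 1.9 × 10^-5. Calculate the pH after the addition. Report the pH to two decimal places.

pH = 4.74

Added H+ converts N3- to HN3: HN3 → 0.296 mol, N3- → 0.31 mol.
pKa = −log(1.9 × 10^-5) = 4.721
pH = pKa + log(n_N3-/n_HN3) = 4.721 + log(0.31/0.296) = 4.721 + (+0.020)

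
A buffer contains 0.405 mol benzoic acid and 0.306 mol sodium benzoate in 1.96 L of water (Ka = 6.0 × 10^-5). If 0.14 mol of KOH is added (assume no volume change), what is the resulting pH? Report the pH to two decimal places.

OH- converts C6H5COOH to C6H5COO-: C6H5COOH → 0.265 mol, C6H5COO- → 0.446 mol.
pKa = −log(6.0 × 10^-5) = 4.222
pH = pKa + log(n_C6H5COO-/n_C6H5COOH) = 4.222 + log(0.446/0.265) = 4.222 + (+0.226)

pH = 4.45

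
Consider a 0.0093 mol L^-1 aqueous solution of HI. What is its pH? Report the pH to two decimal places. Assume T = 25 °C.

pH = 2.03

HI is a strong acid and dissociates completely, so [H+] = 0.0093 M.
pH = -log(0.0093) = 2.03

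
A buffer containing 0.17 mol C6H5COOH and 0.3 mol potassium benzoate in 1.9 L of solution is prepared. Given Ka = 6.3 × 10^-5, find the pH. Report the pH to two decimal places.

pKa = −log(6.3 × 10^-5) = 4.201
Using pH = pKa + log([base]/[acid]) with [base]/[acid] = 0.3/0.17:
pH = 4.201 + (+0.247) = 4.45

pH = 4.45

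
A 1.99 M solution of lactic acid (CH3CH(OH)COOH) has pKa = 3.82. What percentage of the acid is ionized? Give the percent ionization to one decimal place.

CH3CH(OH)COOH ⇌ CH3CH(OH)COO- + H+; let x = [H+] at equilibrium.
Ka = 10^(−3.82) = 1.51 × 10^-4
x ≈ √(Ka·C₀) = √(1.51 × 10^-4 × 1.99) = 1.73 × 10^-2 M
% ionization = x/C₀ × 100% = 1.73 × 10^-2/1.99 × 100% = 0.9%

0.9%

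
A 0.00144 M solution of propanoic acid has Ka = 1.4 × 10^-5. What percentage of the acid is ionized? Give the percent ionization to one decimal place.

9.4%

CH3CH2COOH ⇌ CH3CH2COO- + H+; let x = [H+] at equilibrium.
Ka = x²/(C₀ − x); solving the quadratic gives x = 1.35 × 10^-4 M.
% ionization = x/C₀ × 100% = 1.35 × 10^-4/0.00144 × 100% = 9.4%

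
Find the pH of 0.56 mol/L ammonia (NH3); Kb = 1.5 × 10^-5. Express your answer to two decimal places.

pH = 11.46

NH3 + H2O ⇌ NH4+ + OH-
Kb = x²/(0.56 − x) = 1.5 × 10^-5
Neglecting x in the denominator: x = √(1.5 × 10^-5 × 0.56) = 2.90 × 10^-3 M
(x/C₀ = 0.52% < 5%, so the approximation holds.)
pOH = −log(2.90 × 10^-3) = 2.54; pH = 14.00 − 2.54 = 11.46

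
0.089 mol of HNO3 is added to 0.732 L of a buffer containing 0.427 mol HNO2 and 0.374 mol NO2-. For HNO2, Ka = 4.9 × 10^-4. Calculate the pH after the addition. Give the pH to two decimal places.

pH = 3.05

After neutralization: n(HNO2) = 0.516 mol, n(NO2-) = 0.285 mol.
pKa = −log(4.9 × 10^-4) = 3.310
pH = pKa + log(n_NO2-/n_HNO2) = 3.310 + log(0.285/0.516) = 3.310 + (-0.258)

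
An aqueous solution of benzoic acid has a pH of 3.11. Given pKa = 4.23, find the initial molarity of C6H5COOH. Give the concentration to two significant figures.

C₀ = 1.1 × 10^-2 M

[H+] = 10^(-3.11) = 7.76 × 10^-4 M = x
Ka = 10^(−4.23) = 5.89 × 10^-5
Ka = x²/(C₀ − x) ⇒ C₀ = x + x²/Ka
C₀ = 7.76 × 10^-4 + (7.76 × 10^-4)²/(5.89 × 10^-5) = 1.10 × 10^-2 M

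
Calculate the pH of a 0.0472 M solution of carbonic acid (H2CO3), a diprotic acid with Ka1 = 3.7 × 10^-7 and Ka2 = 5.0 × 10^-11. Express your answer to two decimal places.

Ka1 ≫ Ka2, so treat the first dissociation as the only significant source of H+.
Ka1 = x²/(0.0472 − x) = 3.7 × 10^-7
x ≈ √(3.7 × 10^-7 × 0.0472) = 1.32 × 10^-4 M
pH = −log(1.32 × 10^-4) = 3.88

pH = 3.88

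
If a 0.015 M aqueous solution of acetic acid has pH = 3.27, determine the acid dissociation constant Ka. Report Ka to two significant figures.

[H+] = 10^(-3.27) = 5.37 × 10^-4 M
At equilibrium [HA] = 0.015 − 5.37 × 10^-4 = 1.45 × 10^-2 M
Ka = [H+][A-]/[HA] = (5.37 × 10^-4)² / 1.45 × 10^-2 = 2.0 × 10^-5

Ka = 2.0 × 10^-5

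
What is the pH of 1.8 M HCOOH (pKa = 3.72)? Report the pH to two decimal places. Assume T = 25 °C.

HCOOH ⇌ HCOO- + H+
Ka = 10^(−3.72) = 1.91 × 10^-4
From the ICE table, Ka = [H+]²/(1.8 − [H+]) = 1.91 × 10^-4.
Neglecting [H+] in the denominator: [H+] = √(1.91 × 10^-4 × 1.8) = 1.85 × 10^-2 M
pH = −log(1.85 × 10^-2) = 1.73

pH = 1.73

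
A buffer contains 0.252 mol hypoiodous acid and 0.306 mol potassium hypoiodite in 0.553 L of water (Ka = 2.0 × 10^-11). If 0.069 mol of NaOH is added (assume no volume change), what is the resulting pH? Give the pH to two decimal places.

OH- converts HOI to OI-: HOI → 0.183 mol, OI- → 0.375 mol.
pKa = −log(2.0 × 10^-11) = 10.699
pH = pKa + log(n_OI-/n_HOI) = 10.699 + log(0.375/0.183) = 10.699 + (+0.312)

pH = 11.01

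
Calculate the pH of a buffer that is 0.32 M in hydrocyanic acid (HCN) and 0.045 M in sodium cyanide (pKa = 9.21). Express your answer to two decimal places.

Henderson–Hasselbalch: pH = pKa + log([CN-]/[HCN]) = 9.21 + log(0.045/0.32)
pH = 9.21 + (-0.852) = 8.36

pH = 8.36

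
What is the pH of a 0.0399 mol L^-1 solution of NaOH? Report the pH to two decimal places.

pH = 12.60

NaOH is a strong base; [OH-] = 0.0399 M.
pOH = -log(0.0399) = 1.40
pH = 14.00 - 1.40 = 12.60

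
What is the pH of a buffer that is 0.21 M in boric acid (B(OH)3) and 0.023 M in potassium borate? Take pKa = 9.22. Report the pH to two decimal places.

pH = 8.26

pH = pKa + log([A⁻]/[HA]) = 9.22 + log(0.023/0.21)
pH = 9.22 + (-0.960) = 8.26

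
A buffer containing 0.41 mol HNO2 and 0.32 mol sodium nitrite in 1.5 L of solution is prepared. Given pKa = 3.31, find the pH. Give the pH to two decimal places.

pH = pKa + log([A⁻]/[HA]) = 3.31 + log(0.32/0.41)
pH = 3.31 + (-0.108) = 3.20

pH = 3.20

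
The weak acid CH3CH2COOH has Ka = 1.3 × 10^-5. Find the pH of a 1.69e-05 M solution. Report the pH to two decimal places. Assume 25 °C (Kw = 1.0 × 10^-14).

CH3CH2COOH ⇌ CH3CH2COO- + H+
From the ICE table, Ka = [H+]²/(1.69e-05 − [H+]) = 1.3 × 10^-5.
[H+] is not negligible relative to C₀; solve [H+]² + 1.3e-05·[H+] − 2.2e-10 = 0.
[H+] = (−Ka + √(Ka² + 4·Ka·C₀))/2 = 9.68 × 10^-6 M
pH = −log[H+] = −log(9.68 × 10^-6) = 5.01

pH = 5.01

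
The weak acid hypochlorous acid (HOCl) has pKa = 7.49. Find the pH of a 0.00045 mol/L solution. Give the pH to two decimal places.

HOCl ⇌ OCl- + H+
Ka = 10^(−7.49) = 3.24 × 10^-8
From the ICE table, Ka = x²/(0.00045 − x) = 3.24 × 10^-8.
Neglecting x in the denominator: x = √(3.24 × 10^-8 × 0.00045) = 3.82 × 10^-6 M
pH = −log[H+] = −log(3.82 × 10^-6) = 5.42

pH = 5.42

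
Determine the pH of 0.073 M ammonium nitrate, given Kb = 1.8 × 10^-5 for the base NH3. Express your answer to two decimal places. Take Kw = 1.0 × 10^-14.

NH4+ is the conjugate acid of the weak base NH3.
Ka = Kw/Kb = 1.0×10^-14 / 1.8 × 10^-5 = 5.56 × 10^-10
From the ICE table, Ka = [H+]²/(0.073 − [H+]) = 5.56 × 10^-10.
Assume [H+] ≪ 0.073: [H+] ≈ √(5.56 × 10^-10 × 0.073) = 6.37 × 10^-6 M
pH = −log[H+] = −log(6.37 × 10^-6) = 5.20

pH = 5.20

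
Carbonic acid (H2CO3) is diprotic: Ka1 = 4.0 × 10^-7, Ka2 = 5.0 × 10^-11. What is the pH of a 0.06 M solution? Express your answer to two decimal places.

Ka1 ≫ Ka2, so treat the first dissociation as the only significant source of H+.
Ka1 = x²/(0.06 − x) = 4.0 × 10^-7
x ≈ √(4.0 × 10^-7 × 0.06) = 1.55 × 10^-4 M
pH = −log(1.55 × 10^-4) = 3.81

pH = 3.81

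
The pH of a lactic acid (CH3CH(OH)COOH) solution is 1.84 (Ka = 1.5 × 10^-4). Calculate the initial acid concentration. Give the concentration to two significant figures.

C₀ = 1.4 M

[H+] = 10^(-1.84) = 1.45 × 10^-2 M = x
Ka = x²/(C₀ − x) ⇒ C₀ = x + x²/Ka
C₀ = 1.45 × 10^-2 + (1.45 × 10^-2)²/(1.5 × 10^-4) = 1.42 M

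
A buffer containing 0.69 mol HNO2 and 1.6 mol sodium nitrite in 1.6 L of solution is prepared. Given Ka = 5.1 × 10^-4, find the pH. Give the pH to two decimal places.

pKa = −log(5.1 × 10^-4) = 3.292
Using pH = pKa + log([base]/[acid]) with [base]/[acid] = 1.6/0.69:
pH = 3.292 + (+0.365) = 3.66

pH = 3.66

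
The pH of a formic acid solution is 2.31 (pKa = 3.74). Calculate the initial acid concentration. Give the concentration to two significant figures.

C₀ = 1.4 × 10^-1 M

[H+] = 10^(-2.31) = 4.90 × 10^-3 M = x
Ka = 10^(−3.74) = 1.82 × 10^-4
Ka = x²/(C₀ − x) ⇒ C₀ = x + x²/Ka
C₀ = 4.90 × 10^-3 + (4.90 × 10^-3)²/(1.82 × 10^-4) = 1.37 × 10^-1 M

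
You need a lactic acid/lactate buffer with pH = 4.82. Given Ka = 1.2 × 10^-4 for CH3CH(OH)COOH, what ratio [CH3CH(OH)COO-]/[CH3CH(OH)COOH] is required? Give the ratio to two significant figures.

ratio = 7.9

pKa = -log(1.2 × 10^-4) = 3.921
pH = pKa + log(r) ⇒ log(r) = 4.82 − 3.921 = +0.899
r = [CH3CH(OH)COO-]/[CH3CH(OH)COOH] = 10^(+0.899) = 7.93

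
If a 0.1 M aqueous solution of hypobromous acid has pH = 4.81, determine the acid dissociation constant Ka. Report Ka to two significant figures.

[H+] = 10^(-4.81) = 1.55 × 10^-5 M
At equilibrium [HA] = 0.1 − 1.55 × 10^-5 = 1.00 × 10^-1 M
Ka = [H+][A-]/[HA] = (1.55 × 10^-5)² / 1.00 × 10^-1 = 2.4 × 10^-9

Ka = 2.4 × 10^-9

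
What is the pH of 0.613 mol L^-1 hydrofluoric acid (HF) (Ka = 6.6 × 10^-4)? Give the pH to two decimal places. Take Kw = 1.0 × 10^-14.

HF ⇌ F- + H+
Let x = [H+] at equilibrium. Ka = x²/(0.613 − x).
Assume x ≪ 0.613: x ≈ √(6.6 × 10^-4 × 0.613) = 2.01 × 10^-2 M
(x/C₀ = 3.3% < 5%, so the approximation holds.)
pH = −log[H+] = −log(2.01 × 10^-2) = 1.70

pH = 1.70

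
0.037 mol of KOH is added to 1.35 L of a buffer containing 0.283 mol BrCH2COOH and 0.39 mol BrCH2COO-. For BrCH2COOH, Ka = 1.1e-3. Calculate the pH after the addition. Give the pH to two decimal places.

After neutralization: n(BrCH2COOH) = 0.246 mol, n(BrCH2COO-) = 0.427 mol.
pKa = −log(1.1 × 10^-3) = 2.959
pH = pKa + log([A⁻]/[HA]) = 2.959 + log(0.427/0.246) = 2.959 +0.239

pH = 3.20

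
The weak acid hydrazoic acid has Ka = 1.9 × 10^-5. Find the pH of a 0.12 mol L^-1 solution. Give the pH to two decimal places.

HN3 ⇌ N3- + H+
Ka = x²/(0.12 − x) = 1.9 × 10^-5
Assume x ≪ 0.12: x ≈ √(1.9 × 10^-5 × 0.12) = 1.51 × 10^-3 M
(x/C₀ = 1.3% < 5%, so the approximation holds.)
pH = −log[H+] = −log(1.51 × 10^-3) = 2.82

pH = 2.82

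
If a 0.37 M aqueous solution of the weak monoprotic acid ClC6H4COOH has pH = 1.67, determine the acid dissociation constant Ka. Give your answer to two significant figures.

[H+] = 10^(-1.67) = 2.14 × 10^-2 M
At equilibrium [HA] = 0.37 − 2.14 × 10^-2 = 3.49 × 10^-1 M
Ka = [H+][A-]/[HA] = (2.14 × 10^-2)² / 3.49 × 10^-1 = 1.3 × 10^-3

Ka = 1.3 × 10^-3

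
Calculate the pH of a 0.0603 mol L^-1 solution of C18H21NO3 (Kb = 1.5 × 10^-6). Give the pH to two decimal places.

C18H21NO3 + H2O ⇌ C18H22NO3+ + OH-
Let x = [OH-] at equilibrium. Kb = x²/(0.0603 − x).
Assume x ≪ 0.0603: x ≈ √(1.5 × 10^-6 × 0.0603) = 3.01 × 10^-4 M
pOH = −log(3.01 × 10^-4) = 3.52; pH = 14.00 − 3.52 = 10.48

pH = 10.48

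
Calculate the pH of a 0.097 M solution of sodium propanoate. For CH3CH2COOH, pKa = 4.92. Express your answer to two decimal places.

pH = 8.95

CH3CH2COO- is the conjugate base of the weak acid CH3CH2COOH.
Ka = 10^(−4.92) = 1.20 × 10^-5
Kb = Kw/Ka = 1.0×10^-14 / 1.20 × 10^-5 = 8.33 × 10^-10
Kb = [OH-]²/(0.097 − [OH-]) = 8.33 × 10^-10
Neglecting [OH-] in the denominator: [OH-] = √(8.33 × 10^-10 × 0.097) = 8.99 × 10^-6 M
([OH-]/C₀ = 0.0093% < 5%, so the approximation holds.)
pOH = 5.05, so pH = 14.00 − pOH = 8.95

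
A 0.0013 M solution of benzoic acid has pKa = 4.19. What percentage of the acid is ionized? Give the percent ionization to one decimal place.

19.9%

C6H5COOH ⇌ C6H5COO- + H+; let x = [H+] at equilibrium.
Ka = 10^(−4.19) = 6.46 × 10^-5
Ka = x²/(C₀ − x); solving the quadratic gives x = 2.59 × 10^-4 M.
% ionization = x/C₀ × 100% = 2.59 × 10^-4/0.0013 × 100% = 19.9%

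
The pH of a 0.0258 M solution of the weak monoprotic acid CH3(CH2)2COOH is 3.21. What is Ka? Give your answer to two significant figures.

Ka = 1.5 × 10^-5

[H+] = 10^(-3.21) = 6.17 × 10^-4 M
At equilibrium [HA] = 0.0258 − 6.17 × 10^-4 = 2.52 × 10^-2 M
Ka = [H+][A-]/[HA] = (6.17 × 10^-4)² / 2.52 × 10^-2 = 1.5 × 10^-5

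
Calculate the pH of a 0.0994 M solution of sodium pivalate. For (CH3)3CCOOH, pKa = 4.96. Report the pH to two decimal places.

(CH3)3CCOO- is the conjugate base of the weak acid (CH3)3CCOOH.
Ka = 10^(−4.96) = 1.10 × 10^-5
Kb = Kw/Ka = 1.0×10^-14 / 1.10 × 10^-5 = 9.09 × 10^-10
Kb = [OH-]²/(0.0994 − [OH-]) = 9.09 × 10^-10
Assume [OH-] ≪ 0.0994: [OH-] ≈ √(9.09 × 10^-10 × 0.0994) = 9.51 × 10^-6 M
Check: 0.0096% ionized — well under 5%, approximation valid.
pOH = −log(9.51 × 10^-6) = 5.02; pH = 14.00 − 5.02 = 8.98

pH = 8.98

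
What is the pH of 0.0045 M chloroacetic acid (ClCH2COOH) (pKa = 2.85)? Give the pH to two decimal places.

ClCH2COOH ⇌ ClCH2COO- + H+
Ka = 10^(−2.85) = 1.41 × 10^-3
Ka = [H+]²/(0.0045 − [H+]) = 1.41 × 10^-3
[H+] is not negligible relative to C₀; solve [H+]² + 0.00141·[H+] − 6.34e-06 = 0.
[H+] = (−Ka + √(Ka² + 4·Ka·C₀))/2 = 1.91 × 10^-3 M
pH = −log(1.91 × 10^-3) = 2.72

pH = 2.72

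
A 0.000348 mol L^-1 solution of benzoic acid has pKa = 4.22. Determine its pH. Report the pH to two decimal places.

pH = 3.93

C6H5COOH ⇌ C6H5COO- + H+
Ka = 10^(−4.22) = 6.03 × 10^-5
Ka = [H+]²/(0.000348 − [H+]) = 6.03 × 10^-5
Here C₀/Ka ≈ 5.77, so the small-[H+] approximation fails. Use the quadratic:
[H+] = (−Ka + √(Ka² + 4·Ka·C₀))/2 = 1.18 × 10^-4 M
pH = −log(1.18 × 10^-4) = 3.93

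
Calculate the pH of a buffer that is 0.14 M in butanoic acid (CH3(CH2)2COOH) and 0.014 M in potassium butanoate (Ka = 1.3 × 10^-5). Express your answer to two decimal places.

pKa = −log(1.3 × 10^-5) = 4.886
Using pH = pKa + log([base]/[acid]) with [base]/[acid] = 0.014/0.14:
pH = 4.886 + (-1.000) = 3.89

pH = 3.89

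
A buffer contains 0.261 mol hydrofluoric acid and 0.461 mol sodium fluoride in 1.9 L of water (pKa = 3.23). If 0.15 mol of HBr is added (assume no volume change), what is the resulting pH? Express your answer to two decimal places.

pH = 3.11

Added H+ converts F- to HF: HF → 0.411 mol, F- → 0.311 mol.
Henderson–Hasselbalch with mole ratio 0.311/0.411: pH = 3.23 + (-0.121)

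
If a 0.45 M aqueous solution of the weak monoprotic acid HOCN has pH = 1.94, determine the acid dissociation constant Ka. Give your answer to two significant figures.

Ka = 3.0 × 10^-4

[H+] = 10^(-1.94) = 1.15 × 10^-2 M
At equilibrium [HA] = 0.45 − 1.15 × 10^-2 = 4.39 × 10^-1 M
Ka = [H+][A-]/[HA] = (1.15 × 10^-2)² / 4.39 × 10^-1 = 3.0 × 10^-4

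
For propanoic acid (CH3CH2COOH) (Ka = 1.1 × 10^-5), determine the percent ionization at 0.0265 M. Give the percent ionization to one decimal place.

CH3CH2COOH ⇌ CH3CH2COO- + H+; let x = [H+] at equilibrium.
x ≈ √(Ka·C₀) = √(1.1 × 10^-5 × 0.0265) = 5.40 × 10^-4 M
% ionization = x/C₀ × 100% = 5.40 × 10^-4/0.0265 × 100% = 2.0%

2.0%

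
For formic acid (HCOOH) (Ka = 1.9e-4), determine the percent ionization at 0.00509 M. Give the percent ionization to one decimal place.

17.5%

HCOOH ⇌ HCOO- + H+; let x = [H+] at equilibrium.
Solve x² + 0.00019x − 9.67e-07 = 0 → x = 8.93 × 10^-4 M
% ionization = x/C₀ × 100% = 8.93 × 10^-4/0.00509 × 100% = 17.5%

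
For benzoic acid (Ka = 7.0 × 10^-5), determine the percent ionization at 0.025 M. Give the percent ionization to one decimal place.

5.2%

C6H5COOH ⇌ C6H5COO- + H+; let x = [H+] at equilibrium.
Ka = x²/(C₀ − x); solving the quadratic gives x = 1.29 × 10^-3 M.
Fraction ionized = 1.29 × 10^-3 / 0.025 = 0.0516 → 5.2%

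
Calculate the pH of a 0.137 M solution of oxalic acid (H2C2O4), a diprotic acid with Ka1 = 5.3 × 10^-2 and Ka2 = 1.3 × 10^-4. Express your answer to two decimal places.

Ka1 ≫ Ka2, so treat the first dissociation as the only significant source of H+.
Ka1 = x²/(0.137 − x) = 5.3 × 10^-2
Solving the quadratic: x = (−Ka1 + √(Ka1² + 4·Ka1·C₀))/2 = 6.27 × 10^-2 M
pH = −log(6.27 × 10^-2) = 1.20

pH = 1.20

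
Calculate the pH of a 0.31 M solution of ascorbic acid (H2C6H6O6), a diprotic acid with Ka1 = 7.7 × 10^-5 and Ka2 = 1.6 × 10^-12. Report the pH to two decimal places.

pH = 2.31

Since Ka1 ≫ Ka2, the first ionization dominates [H+].
Ka1 = x²/(0.31 − x) = 7.7 × 10^-5
x ≈ √(7.7 × 10^-5 × 0.31) = 4.89 × 10^-3 M
pH = −log(4.89 × 10^-3) = 2.31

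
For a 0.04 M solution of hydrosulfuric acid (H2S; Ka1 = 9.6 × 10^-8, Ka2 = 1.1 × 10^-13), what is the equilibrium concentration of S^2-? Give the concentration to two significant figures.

First ionization gives [H+] ≈ [HS-] = 6.20 × 10^-5 M.
Second step: Ka2 = [H+][S^2-]/[HS-] ≈ [S^2-] (since [H+] ≈ [HS-]).
So [S^2-] ≈ Ka2.

1.1 × 10^-13 M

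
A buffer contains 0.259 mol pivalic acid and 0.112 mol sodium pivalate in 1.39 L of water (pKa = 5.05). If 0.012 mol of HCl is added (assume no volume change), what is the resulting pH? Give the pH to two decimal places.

After neutralization: n((CH3)3CCOOH) = 0.271 mol, n((CH3)3CCOO-) = 0.1 mol.
pH = pKa + log([A⁻]/[HA]) = 5.05 + log(0.1/0.271) = 5.05 -0.433

pH = 4.62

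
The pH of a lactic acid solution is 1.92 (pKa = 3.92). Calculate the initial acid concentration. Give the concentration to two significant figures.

C₀ = 1.2 M

[H+] = 10^(-1.92) = 1.20 × 10^-2 M = x
Ka = 10^(−3.92) = 1.20 × 10^-4
Ka = x²/(C₀ − x) ⇒ C₀ = x + x²/Ka
C₀ = 1.20 × 10^-2 + (1.20 × 10^-2)²/(1.20 × 10^-4) = 1.21 M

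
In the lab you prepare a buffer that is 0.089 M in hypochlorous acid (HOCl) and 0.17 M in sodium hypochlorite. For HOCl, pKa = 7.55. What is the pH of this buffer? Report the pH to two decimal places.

pH = 7.83

pH = pKa + log([A⁻]/[HA]) = 7.55 + log(0.17/0.089)
pH = 7.55 + (+0.281) = 7.83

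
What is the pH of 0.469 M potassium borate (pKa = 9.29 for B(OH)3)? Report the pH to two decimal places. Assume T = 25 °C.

B(OH)4- is the conjugate base of the weak acid B(OH)3.
Ka = 10^(−9.29) = 5.13 × 10^-10
Kb = Kw/Ka = 1.0×10^-14 / 5.13 × 10^-10 = 1.95 × 10^-5
Kb = [OH-]²/(0.469 − [OH-]) = 1.95 × 10^-5
Since Kb ≪ C₀, [OH-] ≈ √(Kb·C₀) = 3.02 × 10^-3 M.
pOH = −log(3.02 × 10^-3) = 2.52; pH = 14.00 − 2.52 = 11.48

pH = 11.48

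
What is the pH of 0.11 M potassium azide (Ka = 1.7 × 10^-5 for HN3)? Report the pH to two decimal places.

pH = 8.91

N3- is the conjugate base of the weak acid HN3.
Kb = Kw/Ka = 1.0×10^-14 / 1.7 × 10^-5 = 5.88 × 10^-10
Kb = [OH-]²/(0.11 − [OH-]) = 5.88 × 10^-10
Neglecting [OH-] in the denominator: [OH-] = √(5.88 × 10^-10 × 0.11) = 8.04 × 10^-6 M
Check: 0.0073% ionized — well under 5%, approximation valid.
pOH = −log(8.04 × 10^-6) = 5.09; pH = 14.00 − 5.09 = 8.91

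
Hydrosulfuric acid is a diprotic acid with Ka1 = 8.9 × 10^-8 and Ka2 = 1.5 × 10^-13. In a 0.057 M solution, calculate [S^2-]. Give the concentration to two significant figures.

First ionization gives [H+] ≈ [HS-] = 7.12 × 10^-5 M.
Second step: Ka2 = [H+][S^2-]/[HS-] ≈ [S^2-] (since [H+] ≈ [HS-]).
So [S^2-] ≈ Ka2.

1.5 × 10^-13 M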